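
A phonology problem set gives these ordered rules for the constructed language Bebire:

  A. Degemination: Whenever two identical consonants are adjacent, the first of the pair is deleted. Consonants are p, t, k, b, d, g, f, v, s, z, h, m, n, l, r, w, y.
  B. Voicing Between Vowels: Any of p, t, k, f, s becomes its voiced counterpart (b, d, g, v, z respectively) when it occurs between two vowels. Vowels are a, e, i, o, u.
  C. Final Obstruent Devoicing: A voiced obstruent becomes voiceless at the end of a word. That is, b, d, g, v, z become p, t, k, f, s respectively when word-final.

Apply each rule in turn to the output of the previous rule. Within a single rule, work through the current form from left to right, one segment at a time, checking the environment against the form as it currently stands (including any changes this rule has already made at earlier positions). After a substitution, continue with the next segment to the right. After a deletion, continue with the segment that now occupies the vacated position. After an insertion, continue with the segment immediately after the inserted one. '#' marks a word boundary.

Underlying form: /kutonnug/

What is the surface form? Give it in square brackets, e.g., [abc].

[kudonuk]

A Degemination: [kutonnug] → [kutonug]
B Voicing Between Vowels: [kutonug] → [kudonug]
C Final Obstruent Devoicing: [kudonug] → [kudonuk]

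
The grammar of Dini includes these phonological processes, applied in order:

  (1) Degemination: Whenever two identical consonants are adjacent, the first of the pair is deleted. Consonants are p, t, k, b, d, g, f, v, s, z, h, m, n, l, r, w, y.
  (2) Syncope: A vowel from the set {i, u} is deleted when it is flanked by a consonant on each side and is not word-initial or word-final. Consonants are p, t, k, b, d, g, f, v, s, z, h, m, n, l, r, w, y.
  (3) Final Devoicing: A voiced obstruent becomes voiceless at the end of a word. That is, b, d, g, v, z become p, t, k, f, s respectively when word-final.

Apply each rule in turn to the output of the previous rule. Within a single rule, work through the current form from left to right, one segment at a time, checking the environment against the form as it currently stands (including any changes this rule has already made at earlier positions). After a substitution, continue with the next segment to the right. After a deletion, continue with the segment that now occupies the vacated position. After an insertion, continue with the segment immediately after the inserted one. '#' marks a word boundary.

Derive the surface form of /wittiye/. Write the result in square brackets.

[wtye]

(1) Degemination: [wittiye] → [witiye]
(2) Syncope: [witiye] → [wtye]
(3) Final Devoicing: no change — [wtye]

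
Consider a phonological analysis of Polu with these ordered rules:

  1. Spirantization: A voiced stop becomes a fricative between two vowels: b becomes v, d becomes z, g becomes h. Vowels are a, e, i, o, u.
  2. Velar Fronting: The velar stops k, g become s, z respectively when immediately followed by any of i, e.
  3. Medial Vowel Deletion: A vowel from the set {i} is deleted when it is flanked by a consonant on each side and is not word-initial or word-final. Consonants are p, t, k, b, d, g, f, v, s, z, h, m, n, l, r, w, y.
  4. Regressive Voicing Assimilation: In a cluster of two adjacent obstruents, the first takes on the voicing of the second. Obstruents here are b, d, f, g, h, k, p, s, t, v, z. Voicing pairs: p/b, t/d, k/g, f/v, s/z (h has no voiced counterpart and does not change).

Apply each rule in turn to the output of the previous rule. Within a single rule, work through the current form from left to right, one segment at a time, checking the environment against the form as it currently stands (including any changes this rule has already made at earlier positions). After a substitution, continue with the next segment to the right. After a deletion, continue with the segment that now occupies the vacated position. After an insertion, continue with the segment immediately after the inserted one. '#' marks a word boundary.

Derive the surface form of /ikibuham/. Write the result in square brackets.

1 Spirantization: [ikibuham] → [ikivuham]
2 Velar Fronting: [ikivuham] → [isivuham]
3 Medial Vowel Deletion: [isivuham] → [isvuham]
4 Regressive Voicing Assimilation: [isvuham] → [izvuham]

[izvuham]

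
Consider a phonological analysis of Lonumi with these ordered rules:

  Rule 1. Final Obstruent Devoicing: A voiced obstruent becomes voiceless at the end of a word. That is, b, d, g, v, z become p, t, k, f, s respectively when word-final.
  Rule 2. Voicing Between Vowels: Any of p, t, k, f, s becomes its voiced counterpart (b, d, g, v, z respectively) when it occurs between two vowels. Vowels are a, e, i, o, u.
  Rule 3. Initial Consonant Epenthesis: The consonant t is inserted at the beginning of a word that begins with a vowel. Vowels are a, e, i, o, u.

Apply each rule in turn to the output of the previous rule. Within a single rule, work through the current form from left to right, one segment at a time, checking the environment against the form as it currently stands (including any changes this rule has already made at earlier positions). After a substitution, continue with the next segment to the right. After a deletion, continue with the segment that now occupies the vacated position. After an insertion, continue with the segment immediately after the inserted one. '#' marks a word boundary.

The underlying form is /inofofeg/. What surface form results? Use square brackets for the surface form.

Rule 1 Final Obstruent Devoicing: [inofofeg] → [inofofek]
Rule 2 Voicing Between Vowels: [inofofek] → [inovovek]
Rule 3 Initial Consonant Epenthesis: [inovovek] → [tinovovek]

[tinovovek]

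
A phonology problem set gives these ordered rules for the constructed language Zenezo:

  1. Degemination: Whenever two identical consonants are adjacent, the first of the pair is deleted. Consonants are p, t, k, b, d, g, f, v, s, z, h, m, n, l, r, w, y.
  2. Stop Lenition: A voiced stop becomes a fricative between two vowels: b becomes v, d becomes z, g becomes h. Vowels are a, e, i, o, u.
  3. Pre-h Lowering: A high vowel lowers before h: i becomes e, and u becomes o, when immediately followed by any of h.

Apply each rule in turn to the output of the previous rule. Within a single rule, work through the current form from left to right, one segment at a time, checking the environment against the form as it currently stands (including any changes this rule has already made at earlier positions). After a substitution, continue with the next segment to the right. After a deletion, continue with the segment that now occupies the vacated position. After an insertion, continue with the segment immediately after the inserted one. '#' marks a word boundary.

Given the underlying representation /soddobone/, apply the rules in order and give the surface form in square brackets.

1 Degemination: [soddobone] → [sodobone]
2 Stop Lenition: [sodobone] → [sozovone]
3 Pre-h Lowering: no change — [sozovone]

[sozovone]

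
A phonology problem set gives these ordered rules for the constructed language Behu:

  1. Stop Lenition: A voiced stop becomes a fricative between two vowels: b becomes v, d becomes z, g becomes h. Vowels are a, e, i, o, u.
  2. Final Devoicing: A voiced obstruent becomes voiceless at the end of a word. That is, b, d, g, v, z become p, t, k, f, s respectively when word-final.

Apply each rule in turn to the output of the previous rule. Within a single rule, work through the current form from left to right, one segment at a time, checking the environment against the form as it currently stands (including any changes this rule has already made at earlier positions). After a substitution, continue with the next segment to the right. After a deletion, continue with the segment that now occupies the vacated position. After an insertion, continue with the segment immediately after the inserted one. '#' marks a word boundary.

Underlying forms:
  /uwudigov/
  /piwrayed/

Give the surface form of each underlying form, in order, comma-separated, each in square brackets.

[uwuzihof], [piwrayet]

/uwudigov/:
  1 Stop Lenition: [uwudigov] → [uwuzihov]
  2 Final Devoicing: [uwuzihov] → [uwuzihof]
/piwrayed/:
  1 Stop Lenition: no change — [piwrayed]
  2 Final Devoicing: [piwrayed] → [piwrayet]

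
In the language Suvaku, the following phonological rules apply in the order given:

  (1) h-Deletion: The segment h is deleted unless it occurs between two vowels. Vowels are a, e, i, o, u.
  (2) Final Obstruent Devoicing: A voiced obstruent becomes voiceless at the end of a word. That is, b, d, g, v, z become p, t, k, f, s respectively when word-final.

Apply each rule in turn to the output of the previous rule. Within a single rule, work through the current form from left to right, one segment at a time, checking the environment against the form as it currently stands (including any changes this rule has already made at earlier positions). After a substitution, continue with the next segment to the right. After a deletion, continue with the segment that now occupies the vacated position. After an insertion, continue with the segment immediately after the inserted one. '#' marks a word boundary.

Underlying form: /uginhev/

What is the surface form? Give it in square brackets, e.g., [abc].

[uginef]

(1) h-Deletion: [uginhev] → [uginev]
(2) Final Obstruent Devoicing: [uginev] → [uginef]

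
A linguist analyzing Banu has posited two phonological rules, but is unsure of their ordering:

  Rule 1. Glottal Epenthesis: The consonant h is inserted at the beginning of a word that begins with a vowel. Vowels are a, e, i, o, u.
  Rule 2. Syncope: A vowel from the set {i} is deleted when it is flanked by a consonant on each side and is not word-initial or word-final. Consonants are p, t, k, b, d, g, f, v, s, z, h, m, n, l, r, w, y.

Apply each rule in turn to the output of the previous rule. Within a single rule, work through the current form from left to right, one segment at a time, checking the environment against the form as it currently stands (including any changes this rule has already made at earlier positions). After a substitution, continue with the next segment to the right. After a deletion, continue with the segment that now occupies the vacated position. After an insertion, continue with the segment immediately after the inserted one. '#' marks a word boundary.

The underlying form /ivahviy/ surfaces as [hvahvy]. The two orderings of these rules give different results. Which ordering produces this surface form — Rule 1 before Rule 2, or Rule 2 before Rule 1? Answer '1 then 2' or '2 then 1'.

Order 1 then 2:
  1 Glottal Epenthesis: [ivahviy] → [hivahviy]
  2 Syncope: [hivahviy] → [hvahvy]
  result: [hvahvy]
Order 2 then 1:
  2 Syncope: [ivahviy] → [ivahvy]
  1 Glottal Epenthesis: [ivahvy] → [hivahvy]
  result: [hivahvy]

1 then 2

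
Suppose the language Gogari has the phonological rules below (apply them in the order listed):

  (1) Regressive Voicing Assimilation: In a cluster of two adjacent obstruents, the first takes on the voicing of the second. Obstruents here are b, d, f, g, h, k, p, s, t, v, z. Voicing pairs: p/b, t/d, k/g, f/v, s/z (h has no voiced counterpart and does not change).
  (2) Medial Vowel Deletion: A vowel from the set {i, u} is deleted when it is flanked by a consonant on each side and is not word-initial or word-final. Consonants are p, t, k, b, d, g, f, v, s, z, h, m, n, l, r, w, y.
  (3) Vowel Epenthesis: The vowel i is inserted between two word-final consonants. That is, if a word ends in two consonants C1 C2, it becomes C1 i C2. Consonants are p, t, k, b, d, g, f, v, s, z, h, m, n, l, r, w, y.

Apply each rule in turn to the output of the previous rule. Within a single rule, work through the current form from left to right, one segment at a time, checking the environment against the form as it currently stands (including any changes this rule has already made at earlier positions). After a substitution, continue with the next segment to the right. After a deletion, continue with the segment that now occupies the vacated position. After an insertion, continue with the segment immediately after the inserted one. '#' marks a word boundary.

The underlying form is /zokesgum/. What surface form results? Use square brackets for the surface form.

[zokezgim]

(1) Regressive Voicing Assimilation: [zokesgum] → [zokezgum]
(2) Medial Vowel Deletion: [zokezgum] → [zokezgm]
(3) Vowel Epenthesis: [zokezgm] → [zokezgim]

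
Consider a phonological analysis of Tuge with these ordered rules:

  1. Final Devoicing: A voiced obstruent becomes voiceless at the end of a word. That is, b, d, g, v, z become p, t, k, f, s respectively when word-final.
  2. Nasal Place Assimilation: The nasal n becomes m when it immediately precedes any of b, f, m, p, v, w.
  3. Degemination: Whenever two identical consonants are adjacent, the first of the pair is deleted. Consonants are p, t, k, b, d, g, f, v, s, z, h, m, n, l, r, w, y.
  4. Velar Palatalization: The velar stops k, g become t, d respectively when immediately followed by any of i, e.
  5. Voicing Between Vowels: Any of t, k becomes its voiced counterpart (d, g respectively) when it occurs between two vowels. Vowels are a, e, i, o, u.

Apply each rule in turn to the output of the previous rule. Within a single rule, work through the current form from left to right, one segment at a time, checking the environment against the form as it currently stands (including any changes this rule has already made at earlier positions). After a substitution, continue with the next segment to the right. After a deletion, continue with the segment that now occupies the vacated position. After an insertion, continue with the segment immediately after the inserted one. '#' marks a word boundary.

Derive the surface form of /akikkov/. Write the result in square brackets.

1 Final Devoicing: [akikkov] → [akikkof]
2 Nasal Place Assimilation: no change — [akikkof]
3 Degemination: [akikkof] → [akikof]
4 Velar Palatalization: [akikof] → [atikof]
5 Voicing Between Vowels: [atikof] → [adigof]

[adigof]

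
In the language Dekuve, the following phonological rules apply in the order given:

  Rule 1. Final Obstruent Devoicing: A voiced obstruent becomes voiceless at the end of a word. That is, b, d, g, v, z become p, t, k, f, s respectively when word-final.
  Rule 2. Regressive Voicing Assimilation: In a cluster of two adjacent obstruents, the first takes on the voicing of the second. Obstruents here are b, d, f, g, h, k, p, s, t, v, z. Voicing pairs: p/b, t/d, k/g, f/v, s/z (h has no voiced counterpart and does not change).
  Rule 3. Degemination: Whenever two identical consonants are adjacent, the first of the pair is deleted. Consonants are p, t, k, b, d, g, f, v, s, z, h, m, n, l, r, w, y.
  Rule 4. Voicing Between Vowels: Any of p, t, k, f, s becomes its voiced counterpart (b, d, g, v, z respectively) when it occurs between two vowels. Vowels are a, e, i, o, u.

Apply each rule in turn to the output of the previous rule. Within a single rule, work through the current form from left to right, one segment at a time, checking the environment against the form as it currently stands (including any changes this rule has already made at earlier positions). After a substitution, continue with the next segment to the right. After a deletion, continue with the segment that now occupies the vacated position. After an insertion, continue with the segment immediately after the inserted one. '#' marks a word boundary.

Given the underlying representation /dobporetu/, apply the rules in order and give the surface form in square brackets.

Rule 1 Final Obstruent Devoicing: no change — [dobporetu]
Rule 2 Regressive Voicing Assimilation: [dobporetu] → [dopporetu]
Rule 3 Degemination: [dopporetu] → [doporetu]
Rule 4 Voicing Between Vowels: [doporetu] → [doboredu]

[doboredu]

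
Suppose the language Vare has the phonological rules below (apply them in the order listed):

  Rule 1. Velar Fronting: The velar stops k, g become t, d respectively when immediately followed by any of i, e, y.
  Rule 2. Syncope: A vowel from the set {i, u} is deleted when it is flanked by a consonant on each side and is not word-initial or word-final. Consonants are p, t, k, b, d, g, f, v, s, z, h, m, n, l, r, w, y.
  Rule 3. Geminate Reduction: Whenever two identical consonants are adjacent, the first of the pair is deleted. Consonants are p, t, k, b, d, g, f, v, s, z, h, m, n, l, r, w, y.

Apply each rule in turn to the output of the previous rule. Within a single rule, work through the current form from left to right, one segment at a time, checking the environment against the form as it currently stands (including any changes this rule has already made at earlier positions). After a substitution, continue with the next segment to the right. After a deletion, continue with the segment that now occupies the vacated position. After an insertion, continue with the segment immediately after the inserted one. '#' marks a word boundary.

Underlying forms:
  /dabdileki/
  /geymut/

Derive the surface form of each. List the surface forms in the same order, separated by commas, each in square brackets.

[dabdleti], [deymt]

/dabdileki/:
  Rule 1 Velar Fronting: [dabdileki] → [dabdileti]
  Rule 2 Syncope: [dabdileti] → [dabdleti]
  Rule 3 Geminate Reduction: no change — [dabdleti]
/geymut/:
  Rule 1 Velar Fronting: [geymut] → [deymut]
  Rule 2 Syncope: [deymut] → [deymt]
  Rule 3 Geminate Reduction: no change — [deymt]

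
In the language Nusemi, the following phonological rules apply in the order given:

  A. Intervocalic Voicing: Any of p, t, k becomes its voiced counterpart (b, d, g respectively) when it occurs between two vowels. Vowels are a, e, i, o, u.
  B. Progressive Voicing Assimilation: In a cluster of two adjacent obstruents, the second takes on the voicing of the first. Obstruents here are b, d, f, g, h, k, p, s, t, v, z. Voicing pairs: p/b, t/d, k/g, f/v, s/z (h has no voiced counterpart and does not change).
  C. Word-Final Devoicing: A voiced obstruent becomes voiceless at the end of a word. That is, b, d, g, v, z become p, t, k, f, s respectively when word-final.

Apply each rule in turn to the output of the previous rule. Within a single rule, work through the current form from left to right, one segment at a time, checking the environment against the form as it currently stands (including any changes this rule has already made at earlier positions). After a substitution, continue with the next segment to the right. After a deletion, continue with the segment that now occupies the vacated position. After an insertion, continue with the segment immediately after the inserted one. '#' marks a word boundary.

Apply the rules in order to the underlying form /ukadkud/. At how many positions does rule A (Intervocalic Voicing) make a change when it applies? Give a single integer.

1

A Intervocalic Voicing: [ukadkud] → [ugadkud]
B Progressive Voicing Assimilation: [ugadkud] → [ugadgud]
C Word-Final Devoicing: [ugadgud] → [ugadgut]
Rule A changed 1 position(s).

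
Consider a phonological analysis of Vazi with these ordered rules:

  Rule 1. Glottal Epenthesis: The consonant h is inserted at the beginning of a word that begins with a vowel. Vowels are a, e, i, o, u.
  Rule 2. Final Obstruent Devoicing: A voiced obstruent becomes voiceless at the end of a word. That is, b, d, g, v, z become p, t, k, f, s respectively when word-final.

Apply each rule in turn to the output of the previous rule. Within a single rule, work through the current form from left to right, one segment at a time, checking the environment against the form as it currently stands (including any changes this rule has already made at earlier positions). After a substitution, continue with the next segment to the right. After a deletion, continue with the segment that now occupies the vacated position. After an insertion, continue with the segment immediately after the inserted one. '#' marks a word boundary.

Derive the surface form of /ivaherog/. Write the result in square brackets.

Rule 1 Glottal Epenthesis: [ivaherog] → [hivaherog]
Rule 2 Final Obstruent Devoicing: [hivaherog] → [hivaherok]

[hivaherok]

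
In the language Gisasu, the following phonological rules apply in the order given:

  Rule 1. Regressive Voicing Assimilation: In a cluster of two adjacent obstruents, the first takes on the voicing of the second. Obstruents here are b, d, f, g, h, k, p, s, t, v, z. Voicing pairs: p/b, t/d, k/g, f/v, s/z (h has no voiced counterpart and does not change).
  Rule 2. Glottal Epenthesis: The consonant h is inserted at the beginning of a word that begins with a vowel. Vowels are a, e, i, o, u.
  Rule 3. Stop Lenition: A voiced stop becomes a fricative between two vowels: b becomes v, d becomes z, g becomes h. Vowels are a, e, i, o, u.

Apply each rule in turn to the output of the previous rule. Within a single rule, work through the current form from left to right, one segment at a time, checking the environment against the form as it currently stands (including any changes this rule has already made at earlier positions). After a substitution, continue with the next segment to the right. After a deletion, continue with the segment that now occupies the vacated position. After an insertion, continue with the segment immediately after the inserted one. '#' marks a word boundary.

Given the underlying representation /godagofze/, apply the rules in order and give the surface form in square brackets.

Rule 1 Regressive Voicing Assimilation: [godagofze] → [godagovze]
Rule 2 Glottal Epenthesis: no change — [godagovze]
Rule 3 Stop Lenition: [godagovze] → [gozahovze]

[gozahovze]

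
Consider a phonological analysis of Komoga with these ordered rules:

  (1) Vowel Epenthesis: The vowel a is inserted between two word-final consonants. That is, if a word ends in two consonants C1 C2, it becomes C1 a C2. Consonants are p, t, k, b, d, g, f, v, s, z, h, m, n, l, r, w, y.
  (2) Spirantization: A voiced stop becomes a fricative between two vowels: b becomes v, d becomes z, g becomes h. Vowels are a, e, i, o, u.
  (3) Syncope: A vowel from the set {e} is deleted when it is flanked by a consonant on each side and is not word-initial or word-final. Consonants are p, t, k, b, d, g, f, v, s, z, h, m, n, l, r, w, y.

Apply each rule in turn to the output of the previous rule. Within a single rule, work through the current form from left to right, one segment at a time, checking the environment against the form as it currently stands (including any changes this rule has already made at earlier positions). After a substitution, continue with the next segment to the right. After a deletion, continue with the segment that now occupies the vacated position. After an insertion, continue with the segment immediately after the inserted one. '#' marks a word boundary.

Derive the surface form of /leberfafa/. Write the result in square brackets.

[lvrfafa]

(1) Vowel Epenthesis: no change — [leberfafa]
(2) Spirantization: [leberfafa] → [leverfafa]
(3) Syncope: [leverfafa] → [lvrfafa]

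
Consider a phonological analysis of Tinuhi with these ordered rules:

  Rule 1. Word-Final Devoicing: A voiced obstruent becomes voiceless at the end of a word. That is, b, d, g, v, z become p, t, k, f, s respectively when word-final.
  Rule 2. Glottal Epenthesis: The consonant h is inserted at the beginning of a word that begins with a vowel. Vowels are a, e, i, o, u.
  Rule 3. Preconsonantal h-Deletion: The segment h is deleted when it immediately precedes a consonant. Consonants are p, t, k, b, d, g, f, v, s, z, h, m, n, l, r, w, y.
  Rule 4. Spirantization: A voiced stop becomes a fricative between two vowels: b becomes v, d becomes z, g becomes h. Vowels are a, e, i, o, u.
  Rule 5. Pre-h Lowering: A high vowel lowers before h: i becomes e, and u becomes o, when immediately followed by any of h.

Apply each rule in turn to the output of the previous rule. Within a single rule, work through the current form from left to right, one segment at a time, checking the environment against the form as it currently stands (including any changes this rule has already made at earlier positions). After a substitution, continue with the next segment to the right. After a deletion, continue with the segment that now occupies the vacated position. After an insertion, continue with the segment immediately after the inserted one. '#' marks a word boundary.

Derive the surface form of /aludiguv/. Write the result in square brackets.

Rule 1 Word-Final Devoicing: [aludiguv] → [aludiguf]
Rule 2 Glottal Epenthesis: [aludiguf] → [haludiguf]
Rule 3 Preconsonantal h-Deletion: no change — [haludiguf]
Rule 4 Spirantization: [haludiguf] → [haluzihuf]
Rule 5 Pre-h Lowering: [haluzihuf] → [haluzehuf]

[haluzehuf]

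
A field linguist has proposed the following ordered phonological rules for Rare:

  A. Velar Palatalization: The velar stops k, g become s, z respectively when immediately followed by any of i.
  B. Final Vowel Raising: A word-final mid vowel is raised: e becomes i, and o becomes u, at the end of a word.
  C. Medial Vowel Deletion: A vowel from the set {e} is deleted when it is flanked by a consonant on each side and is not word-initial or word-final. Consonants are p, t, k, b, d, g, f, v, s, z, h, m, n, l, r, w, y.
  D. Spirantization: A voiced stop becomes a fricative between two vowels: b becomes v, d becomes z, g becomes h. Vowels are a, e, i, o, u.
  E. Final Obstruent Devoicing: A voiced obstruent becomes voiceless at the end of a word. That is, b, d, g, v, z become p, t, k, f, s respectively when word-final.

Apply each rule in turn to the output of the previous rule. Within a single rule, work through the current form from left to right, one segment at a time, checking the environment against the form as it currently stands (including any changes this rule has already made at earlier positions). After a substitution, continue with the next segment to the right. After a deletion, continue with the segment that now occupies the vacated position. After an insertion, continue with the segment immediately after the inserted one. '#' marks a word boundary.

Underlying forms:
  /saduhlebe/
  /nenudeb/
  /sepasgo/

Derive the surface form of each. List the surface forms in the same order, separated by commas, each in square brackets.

[sazuhlbi], [nnudp], [spasgu]

/saduhlebe/:
  A Velar Palatalization: no change — [saduhlebe]
  B Final Vowel Raising: [saduhlebe] → [saduhlebi]
  C Medial Vowel Deletion: [saduhlebi] → [saduhlbi]
  D Spirantization: [saduhlbi] → [sazuhlbi]
  E Final Obstruent Devoicing: no change — [sazuhlbi]
/nenudeb/:
  A Velar Palatalization: no change — [nenudeb]
  B Final Vowel Raising: no change — [nenudeb]
  C Medial Vowel Deletion: [nenudeb] → [nnudb]
  D Spirantization: no change — [nnudb]
  E Final Obstruent Devoicing: [nnudb] → [nnudp]
/sepasgo/:
  A Velar Palatalization: no change — [sepasgo]
  B Final Vowel Raising: [sepasgo] → [sepasgu]
  C Medial Vowel Deletion: [sepasgu] → [spasgu]
  D Spirantization: no change — [spasgu]
  E Final Obstruent Devoicing: no change — [spasgu]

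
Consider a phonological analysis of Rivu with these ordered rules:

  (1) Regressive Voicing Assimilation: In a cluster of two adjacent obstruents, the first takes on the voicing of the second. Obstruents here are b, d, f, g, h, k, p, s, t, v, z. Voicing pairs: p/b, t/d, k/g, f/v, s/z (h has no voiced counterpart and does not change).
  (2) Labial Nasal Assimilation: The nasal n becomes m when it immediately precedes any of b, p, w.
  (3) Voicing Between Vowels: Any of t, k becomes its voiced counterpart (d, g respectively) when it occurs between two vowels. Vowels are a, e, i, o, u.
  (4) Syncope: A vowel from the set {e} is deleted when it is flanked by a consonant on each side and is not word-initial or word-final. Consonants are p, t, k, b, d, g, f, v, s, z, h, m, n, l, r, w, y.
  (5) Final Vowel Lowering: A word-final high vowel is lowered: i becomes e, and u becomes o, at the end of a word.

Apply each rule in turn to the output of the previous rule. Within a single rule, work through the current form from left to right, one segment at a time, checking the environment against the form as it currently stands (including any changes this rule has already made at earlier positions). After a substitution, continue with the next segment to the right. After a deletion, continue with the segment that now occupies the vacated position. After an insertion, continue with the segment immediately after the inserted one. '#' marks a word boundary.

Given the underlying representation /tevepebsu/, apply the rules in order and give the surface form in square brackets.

(1) Regressive Voicing Assimilation: [tevepebsu] → [tevepepsu]
(2) Labial Nasal Assimilation: no change — [tevepepsu]
(3) Voicing Between Vowels: no change — [tevepepsu]
(4) Syncope: [tevepepsu] → [tvppsu]
(5) Final Vowel Lowering: [tvppsu] → [tvppso]

[tvppso]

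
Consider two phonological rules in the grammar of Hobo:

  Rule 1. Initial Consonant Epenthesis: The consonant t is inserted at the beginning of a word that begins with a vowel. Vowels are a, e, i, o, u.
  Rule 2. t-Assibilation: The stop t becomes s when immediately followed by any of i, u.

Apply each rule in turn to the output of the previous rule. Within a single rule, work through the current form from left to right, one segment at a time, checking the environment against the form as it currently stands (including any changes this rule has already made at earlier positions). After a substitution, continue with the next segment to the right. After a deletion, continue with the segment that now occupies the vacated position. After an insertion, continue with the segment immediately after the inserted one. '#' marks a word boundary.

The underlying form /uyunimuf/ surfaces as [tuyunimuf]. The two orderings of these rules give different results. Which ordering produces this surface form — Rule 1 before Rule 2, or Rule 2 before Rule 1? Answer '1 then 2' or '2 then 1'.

2 then 1

Order 1 then 2:
  1 Initial Consonant Epenthesis: [uyunimuf] → [tuyunimuf]
  2 t-Assibilation: [tuyunimuf] → [suyunimuf]
  result: [suyunimuf]
Order 2 then 1:
  2 t-Assibilation: no change — [uyunimuf]
  1 Initial Consonant Epenthesis: [uyunimuf] → [tuyunimuf]
  result: [tuyunimuf]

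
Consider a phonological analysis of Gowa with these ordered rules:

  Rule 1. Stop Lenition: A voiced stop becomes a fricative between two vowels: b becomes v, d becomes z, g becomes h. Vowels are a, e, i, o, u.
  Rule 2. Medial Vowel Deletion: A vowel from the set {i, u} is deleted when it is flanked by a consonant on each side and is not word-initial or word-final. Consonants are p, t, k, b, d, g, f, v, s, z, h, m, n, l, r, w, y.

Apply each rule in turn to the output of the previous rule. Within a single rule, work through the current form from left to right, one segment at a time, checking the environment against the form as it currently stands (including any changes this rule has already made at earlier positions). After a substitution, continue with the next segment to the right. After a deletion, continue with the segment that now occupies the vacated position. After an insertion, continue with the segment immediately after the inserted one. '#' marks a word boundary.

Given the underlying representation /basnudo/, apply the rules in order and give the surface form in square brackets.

[basnzo]

Rule 1 Stop Lenition: [basnudo] → [basnuzo]
Rule 2 Medial Vowel Deletion: [basnuzo] → [basnzo]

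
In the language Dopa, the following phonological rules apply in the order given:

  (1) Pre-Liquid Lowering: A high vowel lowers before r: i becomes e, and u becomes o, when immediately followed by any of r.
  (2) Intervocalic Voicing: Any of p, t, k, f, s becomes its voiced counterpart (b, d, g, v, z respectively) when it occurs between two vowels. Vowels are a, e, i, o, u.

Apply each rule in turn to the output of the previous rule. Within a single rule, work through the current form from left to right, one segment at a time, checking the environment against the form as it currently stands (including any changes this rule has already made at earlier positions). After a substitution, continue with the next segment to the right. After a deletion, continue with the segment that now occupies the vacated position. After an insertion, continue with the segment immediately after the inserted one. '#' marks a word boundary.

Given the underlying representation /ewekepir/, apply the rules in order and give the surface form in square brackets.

[ewegeber]

(1) Pre-Liquid Lowering: [ewekepir] → [ewekeper]
(2) Intervocalic Voicing: [ewekeper] → [ewegeber]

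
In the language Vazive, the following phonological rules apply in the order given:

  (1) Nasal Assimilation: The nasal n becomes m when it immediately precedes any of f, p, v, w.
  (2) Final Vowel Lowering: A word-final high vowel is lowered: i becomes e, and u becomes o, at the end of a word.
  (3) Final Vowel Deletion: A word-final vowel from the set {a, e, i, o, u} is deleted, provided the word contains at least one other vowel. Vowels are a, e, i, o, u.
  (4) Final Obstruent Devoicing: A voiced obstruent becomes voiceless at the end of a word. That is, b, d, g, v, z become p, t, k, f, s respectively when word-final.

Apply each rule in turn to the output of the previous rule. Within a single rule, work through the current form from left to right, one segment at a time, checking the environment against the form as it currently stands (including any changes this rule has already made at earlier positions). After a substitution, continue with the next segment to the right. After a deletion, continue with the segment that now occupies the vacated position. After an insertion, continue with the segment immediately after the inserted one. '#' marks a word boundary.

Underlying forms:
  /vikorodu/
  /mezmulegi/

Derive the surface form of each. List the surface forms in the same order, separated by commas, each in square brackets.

/vikorodu/:
  (1) Nasal Assimilation: no change — [vikorodu]
  (2) Final Vowel Lowering: [vikorodu] → [vikorodo]
  (3) Final Vowel Deletion: [vikorodo] → [vikorod]
  (4) Final Obstruent Devoicing: [vikorod] → [vikorot]
/mezmulegi/:
  (1) Nasal Assimilation: no change — [mezmulegi]
  (2) Final Vowel Lowering: [mezmulegi] → [mezmulege]
  (3) Final Vowel Deletion: [mezmulege] → [mezmuleg]
  (4) Final Obstruent Devoicing: [mezmuleg] → [mezmulek]

[vikorot], [mezmulek]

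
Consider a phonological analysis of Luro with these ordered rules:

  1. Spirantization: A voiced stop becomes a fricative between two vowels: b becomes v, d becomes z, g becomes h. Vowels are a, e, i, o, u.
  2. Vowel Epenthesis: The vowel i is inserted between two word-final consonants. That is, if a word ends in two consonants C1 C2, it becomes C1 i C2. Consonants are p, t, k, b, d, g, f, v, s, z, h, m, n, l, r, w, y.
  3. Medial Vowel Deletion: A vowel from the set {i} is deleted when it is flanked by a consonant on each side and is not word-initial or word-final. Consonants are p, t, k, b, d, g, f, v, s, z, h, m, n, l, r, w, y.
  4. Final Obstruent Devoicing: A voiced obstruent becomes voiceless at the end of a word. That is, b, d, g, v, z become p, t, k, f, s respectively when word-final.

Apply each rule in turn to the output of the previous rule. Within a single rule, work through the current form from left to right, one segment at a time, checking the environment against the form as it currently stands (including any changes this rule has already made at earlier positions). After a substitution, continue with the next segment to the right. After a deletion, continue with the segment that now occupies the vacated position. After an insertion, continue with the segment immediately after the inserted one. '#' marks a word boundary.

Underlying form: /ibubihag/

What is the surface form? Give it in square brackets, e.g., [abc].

1 Spirantization: [ibubihag] → [ivuvihag]
2 Vowel Epenthesis: no change — [ivuvihag]
3 Medial Vowel Deletion: [ivuvihag] → [ivuvhag]
4 Final Obstruent Devoicing: [ivuvhag] → [ivuvhak]

[ivuvhak]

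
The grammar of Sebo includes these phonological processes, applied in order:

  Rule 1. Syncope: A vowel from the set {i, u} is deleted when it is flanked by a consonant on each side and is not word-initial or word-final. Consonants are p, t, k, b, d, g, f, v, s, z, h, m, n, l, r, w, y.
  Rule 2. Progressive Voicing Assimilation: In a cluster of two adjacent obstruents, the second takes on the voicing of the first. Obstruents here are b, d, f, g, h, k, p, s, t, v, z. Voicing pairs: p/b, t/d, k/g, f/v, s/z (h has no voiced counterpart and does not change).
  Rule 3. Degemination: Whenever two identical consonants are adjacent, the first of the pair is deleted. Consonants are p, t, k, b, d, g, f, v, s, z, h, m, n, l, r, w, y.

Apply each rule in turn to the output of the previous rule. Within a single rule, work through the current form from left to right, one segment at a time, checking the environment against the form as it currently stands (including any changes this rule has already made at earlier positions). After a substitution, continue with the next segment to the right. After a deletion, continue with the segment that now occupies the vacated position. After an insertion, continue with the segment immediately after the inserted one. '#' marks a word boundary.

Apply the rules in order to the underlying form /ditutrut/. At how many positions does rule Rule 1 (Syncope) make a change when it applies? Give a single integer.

Rule 1 Syncope: [ditutrut] → [dttrt]
Rule 2 Progressive Voicing Assimilation: [dttrt] → [dddrt]
Rule 3 Degemination: [dddrt] → [drt]
Rule Rule 1 changed 3 position(s).

3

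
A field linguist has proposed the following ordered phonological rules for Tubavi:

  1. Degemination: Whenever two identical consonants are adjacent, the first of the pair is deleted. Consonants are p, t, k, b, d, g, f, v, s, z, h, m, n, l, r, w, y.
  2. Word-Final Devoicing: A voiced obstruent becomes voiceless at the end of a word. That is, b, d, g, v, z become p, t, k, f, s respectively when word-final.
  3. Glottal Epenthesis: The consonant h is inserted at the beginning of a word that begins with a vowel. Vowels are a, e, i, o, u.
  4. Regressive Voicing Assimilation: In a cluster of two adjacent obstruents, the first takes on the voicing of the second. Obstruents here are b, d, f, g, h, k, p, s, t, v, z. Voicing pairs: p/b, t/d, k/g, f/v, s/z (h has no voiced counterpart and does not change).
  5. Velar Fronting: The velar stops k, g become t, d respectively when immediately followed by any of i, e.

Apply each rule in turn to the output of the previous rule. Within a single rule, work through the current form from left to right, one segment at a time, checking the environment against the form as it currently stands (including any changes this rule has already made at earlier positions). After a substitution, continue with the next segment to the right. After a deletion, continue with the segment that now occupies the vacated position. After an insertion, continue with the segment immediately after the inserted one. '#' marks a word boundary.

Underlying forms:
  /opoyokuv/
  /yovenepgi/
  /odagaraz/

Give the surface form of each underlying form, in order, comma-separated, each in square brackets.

/opoyokuv/:
  1 Degemination: no change — [opoyokuv]
  2 Word-Final Devoicing: [opoyokuv] → [opoyokuf]
  3 Glottal Epenthesis: [opoyokuf] → [hopoyokuf]
  4 Regressive Voicing Assimilation: no change — [hopoyokuf]
  5 Velar Fronting: no change — [hopoyokuf]
/yovenepgi/:
  1 Degemination: no change — [yovenepgi]
  2 Word-Final Devoicing: no change — [yovenepgi]
  3 Glottal Epenthesis: no change — [yovenepgi]
  4 Regressive Voicing Assimilation: [yovenepgi] → [yovenebgi]
  5 Velar Fronting: [yovenebgi] → [yovenebdi]
/odagaraz/:
  1 Degemination: no change — [odagaraz]
  2 Word-Final Devoicing: [odagaraz] → [odagaras]
  3 Glottal Epenthesis: [odagaras] → [hodagaras]
  4 Regressive Voicing Assimilation: no change — [hodagaras]
  5 Velar Fronting: no change — [hodagaras]

[hopoyokuf], [yovenebdi], [hodagaras]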